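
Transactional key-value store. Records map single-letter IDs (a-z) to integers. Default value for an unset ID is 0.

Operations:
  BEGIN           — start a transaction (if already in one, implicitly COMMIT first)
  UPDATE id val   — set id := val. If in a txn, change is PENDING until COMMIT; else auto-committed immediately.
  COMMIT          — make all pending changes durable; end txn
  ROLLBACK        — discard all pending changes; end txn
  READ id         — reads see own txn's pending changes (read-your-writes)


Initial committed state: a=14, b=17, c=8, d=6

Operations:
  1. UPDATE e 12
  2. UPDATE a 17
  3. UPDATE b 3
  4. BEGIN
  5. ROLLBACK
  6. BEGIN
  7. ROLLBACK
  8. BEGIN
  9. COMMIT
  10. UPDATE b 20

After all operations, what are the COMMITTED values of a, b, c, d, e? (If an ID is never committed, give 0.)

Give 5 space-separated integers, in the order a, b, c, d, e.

Initial committed: {a=14, b=17, c=8, d=6}
Op 1: UPDATE e=12 (auto-commit; committed e=12)
Op 2: UPDATE a=17 (auto-commit; committed a=17)
Op 3: UPDATE b=3 (auto-commit; committed b=3)
Op 4: BEGIN: in_txn=True, pending={}
Op 5: ROLLBACK: discarded pending []; in_txn=False
Op 6: BEGIN: in_txn=True, pending={}
Op 7: ROLLBACK: discarded pending []; in_txn=False
Op 8: BEGIN: in_txn=True, pending={}
Op 9: COMMIT: merged [] into committed; committed now {a=17, b=3, c=8, d=6, e=12}
Op 10: UPDATE b=20 (auto-commit; committed b=20)
Final committed: {a=17, b=20, c=8, d=6, e=12}

Answer: 17 20 8 6 12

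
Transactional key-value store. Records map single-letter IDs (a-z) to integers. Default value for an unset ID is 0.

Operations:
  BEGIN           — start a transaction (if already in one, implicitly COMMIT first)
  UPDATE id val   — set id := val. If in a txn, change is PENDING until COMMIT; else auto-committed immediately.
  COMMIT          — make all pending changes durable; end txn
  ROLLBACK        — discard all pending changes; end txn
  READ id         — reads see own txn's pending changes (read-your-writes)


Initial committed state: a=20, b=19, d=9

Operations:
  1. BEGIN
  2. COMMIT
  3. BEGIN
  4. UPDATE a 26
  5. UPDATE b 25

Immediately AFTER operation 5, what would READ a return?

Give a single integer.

Answer: 26

Derivation:
Initial committed: {a=20, b=19, d=9}
Op 1: BEGIN: in_txn=True, pending={}
Op 2: COMMIT: merged [] into committed; committed now {a=20, b=19, d=9}
Op 3: BEGIN: in_txn=True, pending={}
Op 4: UPDATE a=26 (pending; pending now {a=26})
Op 5: UPDATE b=25 (pending; pending now {a=26, b=25})
After op 5: visible(a) = 26 (pending={a=26, b=25}, committed={a=20, b=19, d=9})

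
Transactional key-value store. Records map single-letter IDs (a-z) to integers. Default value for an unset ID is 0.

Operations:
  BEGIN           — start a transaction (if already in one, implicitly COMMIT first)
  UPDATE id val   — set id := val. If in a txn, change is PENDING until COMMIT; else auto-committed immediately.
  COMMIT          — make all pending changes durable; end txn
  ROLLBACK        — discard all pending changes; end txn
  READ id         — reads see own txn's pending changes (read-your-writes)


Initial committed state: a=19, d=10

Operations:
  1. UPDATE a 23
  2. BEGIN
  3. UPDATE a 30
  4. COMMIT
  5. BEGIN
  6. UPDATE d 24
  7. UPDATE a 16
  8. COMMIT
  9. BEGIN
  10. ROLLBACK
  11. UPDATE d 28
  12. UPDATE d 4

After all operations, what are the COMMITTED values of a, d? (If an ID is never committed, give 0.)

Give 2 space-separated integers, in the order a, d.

Answer: 16 4

Derivation:
Initial committed: {a=19, d=10}
Op 1: UPDATE a=23 (auto-commit; committed a=23)
Op 2: BEGIN: in_txn=True, pending={}
Op 3: UPDATE a=30 (pending; pending now {a=30})
Op 4: COMMIT: merged ['a'] into committed; committed now {a=30, d=10}
Op 5: BEGIN: in_txn=True, pending={}
Op 6: UPDATE d=24 (pending; pending now {d=24})
Op 7: UPDATE a=16 (pending; pending now {a=16, d=24})
Op 8: COMMIT: merged ['a', 'd'] into committed; committed now {a=16, d=24}
Op 9: BEGIN: in_txn=True, pending={}
Op 10: ROLLBACK: discarded pending []; in_txn=False
Op 11: UPDATE d=28 (auto-commit; committed d=28)
Op 12: UPDATE d=4 (auto-commit; committed d=4)
Final committed: {a=16, d=4}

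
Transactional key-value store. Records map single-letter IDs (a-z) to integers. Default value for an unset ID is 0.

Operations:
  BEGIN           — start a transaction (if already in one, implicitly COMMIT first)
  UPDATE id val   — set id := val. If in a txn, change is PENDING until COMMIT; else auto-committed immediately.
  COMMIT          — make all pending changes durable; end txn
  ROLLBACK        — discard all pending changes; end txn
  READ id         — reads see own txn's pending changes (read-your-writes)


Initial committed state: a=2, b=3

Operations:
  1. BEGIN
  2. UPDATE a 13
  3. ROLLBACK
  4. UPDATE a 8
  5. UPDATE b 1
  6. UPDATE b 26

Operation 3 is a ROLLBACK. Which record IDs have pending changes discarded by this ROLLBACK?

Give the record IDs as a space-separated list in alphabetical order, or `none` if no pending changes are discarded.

Answer: a

Derivation:
Initial committed: {a=2, b=3}
Op 1: BEGIN: in_txn=True, pending={}
Op 2: UPDATE a=13 (pending; pending now {a=13})
Op 3: ROLLBACK: discarded pending ['a']; in_txn=False
Op 4: UPDATE a=8 (auto-commit; committed a=8)
Op 5: UPDATE b=1 (auto-commit; committed b=1)
Op 6: UPDATE b=26 (auto-commit; committed b=26)
ROLLBACK at op 3 discards: ['a']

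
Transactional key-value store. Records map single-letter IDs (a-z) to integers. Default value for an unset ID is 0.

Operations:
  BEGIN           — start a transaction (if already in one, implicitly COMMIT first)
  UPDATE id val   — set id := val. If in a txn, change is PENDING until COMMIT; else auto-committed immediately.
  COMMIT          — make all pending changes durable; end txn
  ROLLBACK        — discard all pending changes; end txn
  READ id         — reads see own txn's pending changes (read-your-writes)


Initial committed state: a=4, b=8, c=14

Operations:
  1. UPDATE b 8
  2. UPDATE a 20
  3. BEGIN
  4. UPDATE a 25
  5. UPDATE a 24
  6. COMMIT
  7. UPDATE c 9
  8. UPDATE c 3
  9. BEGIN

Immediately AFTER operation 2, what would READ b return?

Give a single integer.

Answer: 8

Derivation:
Initial committed: {a=4, b=8, c=14}
Op 1: UPDATE b=8 (auto-commit; committed b=8)
Op 2: UPDATE a=20 (auto-commit; committed a=20)
After op 2: visible(b) = 8 (pending={}, committed={a=20, b=8, c=14})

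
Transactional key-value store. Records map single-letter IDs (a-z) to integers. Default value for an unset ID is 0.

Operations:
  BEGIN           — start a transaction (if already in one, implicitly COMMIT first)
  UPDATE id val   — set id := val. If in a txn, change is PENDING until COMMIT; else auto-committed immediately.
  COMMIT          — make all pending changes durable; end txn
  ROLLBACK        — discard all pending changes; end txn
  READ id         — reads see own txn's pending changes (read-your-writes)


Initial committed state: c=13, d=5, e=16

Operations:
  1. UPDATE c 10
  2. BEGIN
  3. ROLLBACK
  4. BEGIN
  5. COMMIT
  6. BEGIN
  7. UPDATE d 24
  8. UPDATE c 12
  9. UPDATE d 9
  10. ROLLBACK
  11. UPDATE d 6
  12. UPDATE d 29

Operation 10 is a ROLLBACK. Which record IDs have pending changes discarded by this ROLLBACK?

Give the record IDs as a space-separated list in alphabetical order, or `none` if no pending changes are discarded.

Answer: c d

Derivation:
Initial committed: {c=13, d=5, e=16}
Op 1: UPDATE c=10 (auto-commit; committed c=10)
Op 2: BEGIN: in_txn=True, pending={}
Op 3: ROLLBACK: discarded pending []; in_txn=False
Op 4: BEGIN: in_txn=True, pending={}
Op 5: COMMIT: merged [] into committed; committed now {c=10, d=5, e=16}
Op 6: BEGIN: in_txn=True, pending={}
Op 7: UPDATE d=24 (pending; pending now {d=24})
Op 8: UPDATE c=12 (pending; pending now {c=12, d=24})
Op 9: UPDATE d=9 (pending; pending now {c=12, d=9})
Op 10: ROLLBACK: discarded pending ['c', 'd']; in_txn=False
Op 11: UPDATE d=6 (auto-commit; committed d=6)
Op 12: UPDATE d=29 (auto-commit; committed d=29)
ROLLBACK at op 10 discards: ['c', 'd']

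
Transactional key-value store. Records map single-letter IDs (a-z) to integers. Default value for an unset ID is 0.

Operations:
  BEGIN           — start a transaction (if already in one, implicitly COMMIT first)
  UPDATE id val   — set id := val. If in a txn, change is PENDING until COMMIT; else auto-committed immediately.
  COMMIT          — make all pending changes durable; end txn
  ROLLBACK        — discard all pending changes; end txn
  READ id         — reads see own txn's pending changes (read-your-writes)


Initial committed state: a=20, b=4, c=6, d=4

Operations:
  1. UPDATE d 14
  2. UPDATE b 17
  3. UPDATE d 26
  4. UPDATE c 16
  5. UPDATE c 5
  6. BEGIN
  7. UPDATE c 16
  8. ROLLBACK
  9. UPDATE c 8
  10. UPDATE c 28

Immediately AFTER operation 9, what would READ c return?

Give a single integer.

Answer: 8

Derivation:
Initial committed: {a=20, b=4, c=6, d=4}
Op 1: UPDATE d=14 (auto-commit; committed d=14)
Op 2: UPDATE b=17 (auto-commit; committed b=17)
Op 3: UPDATE d=26 (auto-commit; committed d=26)
Op 4: UPDATE c=16 (auto-commit; committed c=16)
Op 5: UPDATE c=5 (auto-commit; committed c=5)
Op 6: BEGIN: in_txn=True, pending={}
Op 7: UPDATE c=16 (pending; pending now {c=16})
Op 8: ROLLBACK: discarded pending ['c']; in_txn=False
Op 9: UPDATE c=8 (auto-commit; committed c=8)
After op 9: visible(c) = 8 (pending={}, committed={a=20, b=17, c=8, d=26})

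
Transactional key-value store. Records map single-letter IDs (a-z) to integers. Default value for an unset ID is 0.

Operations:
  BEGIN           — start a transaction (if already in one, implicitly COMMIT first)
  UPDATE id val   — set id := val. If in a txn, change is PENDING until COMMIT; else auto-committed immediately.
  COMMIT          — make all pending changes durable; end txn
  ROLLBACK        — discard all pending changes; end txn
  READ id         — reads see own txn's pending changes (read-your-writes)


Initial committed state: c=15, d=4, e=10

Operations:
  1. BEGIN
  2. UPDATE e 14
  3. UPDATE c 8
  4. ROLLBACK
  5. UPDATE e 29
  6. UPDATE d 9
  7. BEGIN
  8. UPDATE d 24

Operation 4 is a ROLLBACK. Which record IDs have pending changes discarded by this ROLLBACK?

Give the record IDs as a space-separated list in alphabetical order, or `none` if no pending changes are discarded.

Initial committed: {c=15, d=4, e=10}
Op 1: BEGIN: in_txn=True, pending={}
Op 2: UPDATE e=14 (pending; pending now {e=14})
Op 3: UPDATE c=8 (pending; pending now {c=8, e=14})
Op 4: ROLLBACK: discarded pending ['c', 'e']; in_txn=False
Op 5: UPDATE e=29 (auto-commit; committed e=29)
Op 6: UPDATE d=9 (auto-commit; committed d=9)
Op 7: BEGIN: in_txn=True, pending={}
Op 8: UPDATE d=24 (pending; pending now {d=24})
ROLLBACK at op 4 discards: ['c', 'e']

Answer: c e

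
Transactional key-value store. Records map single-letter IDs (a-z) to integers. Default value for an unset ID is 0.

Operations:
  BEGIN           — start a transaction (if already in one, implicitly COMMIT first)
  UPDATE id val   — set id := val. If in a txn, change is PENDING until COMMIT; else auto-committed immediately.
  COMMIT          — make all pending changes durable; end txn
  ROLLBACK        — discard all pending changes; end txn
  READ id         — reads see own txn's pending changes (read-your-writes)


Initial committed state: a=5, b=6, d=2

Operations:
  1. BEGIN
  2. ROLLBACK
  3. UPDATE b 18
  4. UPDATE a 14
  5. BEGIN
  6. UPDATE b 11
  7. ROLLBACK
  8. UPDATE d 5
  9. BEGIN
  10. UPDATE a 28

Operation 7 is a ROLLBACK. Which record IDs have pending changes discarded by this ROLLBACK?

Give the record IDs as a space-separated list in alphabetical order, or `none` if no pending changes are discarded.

Initial committed: {a=5, b=6, d=2}
Op 1: BEGIN: in_txn=True, pending={}
Op 2: ROLLBACK: discarded pending []; in_txn=False
Op 3: UPDATE b=18 (auto-commit; committed b=18)
Op 4: UPDATE a=14 (auto-commit; committed a=14)
Op 5: BEGIN: in_txn=True, pending={}
Op 6: UPDATE b=11 (pending; pending now {b=11})
Op 7: ROLLBACK: discarded pending ['b']; in_txn=False
Op 8: UPDATE d=5 (auto-commit; committed d=5)
Op 9: BEGIN: in_txn=True, pending={}
Op 10: UPDATE a=28 (pending; pending now {a=28})
ROLLBACK at op 7 discards: ['b']

Answer: b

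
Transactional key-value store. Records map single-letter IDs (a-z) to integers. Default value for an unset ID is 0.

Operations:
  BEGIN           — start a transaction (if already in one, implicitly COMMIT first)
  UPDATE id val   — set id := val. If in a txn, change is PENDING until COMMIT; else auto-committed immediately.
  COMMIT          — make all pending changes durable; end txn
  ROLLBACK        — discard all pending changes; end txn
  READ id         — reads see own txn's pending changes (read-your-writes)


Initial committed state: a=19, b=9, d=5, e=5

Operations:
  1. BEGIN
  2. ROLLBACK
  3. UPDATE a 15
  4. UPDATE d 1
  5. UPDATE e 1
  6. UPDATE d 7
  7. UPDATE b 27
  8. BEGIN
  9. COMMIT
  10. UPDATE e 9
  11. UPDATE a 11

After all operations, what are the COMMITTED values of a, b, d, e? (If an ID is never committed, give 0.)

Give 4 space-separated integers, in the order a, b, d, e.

Initial committed: {a=19, b=9, d=5, e=5}
Op 1: BEGIN: in_txn=True, pending={}
Op 2: ROLLBACK: discarded pending []; in_txn=False
Op 3: UPDATE a=15 (auto-commit; committed a=15)
Op 4: UPDATE d=1 (auto-commit; committed d=1)
Op 5: UPDATE e=1 (auto-commit; committed e=1)
Op 6: UPDATE d=7 (auto-commit; committed d=7)
Op 7: UPDATE b=27 (auto-commit; committed b=27)
Op 8: BEGIN: in_txn=True, pending={}
Op 9: COMMIT: merged [] into committed; committed now {a=15, b=27, d=7, e=1}
Op 10: UPDATE e=9 (auto-commit; committed e=9)
Op 11: UPDATE a=11 (auto-commit; committed a=11)
Final committed: {a=11, b=27, d=7, e=9}

Answer: 11 27 7 9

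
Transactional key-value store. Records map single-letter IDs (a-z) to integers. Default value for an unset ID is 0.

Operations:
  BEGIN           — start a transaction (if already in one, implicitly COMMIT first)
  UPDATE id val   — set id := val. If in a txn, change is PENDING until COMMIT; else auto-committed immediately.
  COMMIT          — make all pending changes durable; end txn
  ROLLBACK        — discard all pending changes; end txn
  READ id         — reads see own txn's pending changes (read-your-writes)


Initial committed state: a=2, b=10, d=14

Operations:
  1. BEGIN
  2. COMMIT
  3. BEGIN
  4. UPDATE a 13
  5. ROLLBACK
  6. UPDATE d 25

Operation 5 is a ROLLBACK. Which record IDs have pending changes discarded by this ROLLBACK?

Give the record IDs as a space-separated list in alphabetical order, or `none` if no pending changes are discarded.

Answer: a

Derivation:
Initial committed: {a=2, b=10, d=14}
Op 1: BEGIN: in_txn=True, pending={}
Op 2: COMMIT: merged [] into committed; committed now {a=2, b=10, d=14}
Op 3: BEGIN: in_txn=True, pending={}
Op 4: UPDATE a=13 (pending; pending now {a=13})
Op 5: ROLLBACK: discarded pending ['a']; in_txn=False
Op 6: UPDATE d=25 (auto-commit; committed d=25)
ROLLBACK at op 5 discards: ['a']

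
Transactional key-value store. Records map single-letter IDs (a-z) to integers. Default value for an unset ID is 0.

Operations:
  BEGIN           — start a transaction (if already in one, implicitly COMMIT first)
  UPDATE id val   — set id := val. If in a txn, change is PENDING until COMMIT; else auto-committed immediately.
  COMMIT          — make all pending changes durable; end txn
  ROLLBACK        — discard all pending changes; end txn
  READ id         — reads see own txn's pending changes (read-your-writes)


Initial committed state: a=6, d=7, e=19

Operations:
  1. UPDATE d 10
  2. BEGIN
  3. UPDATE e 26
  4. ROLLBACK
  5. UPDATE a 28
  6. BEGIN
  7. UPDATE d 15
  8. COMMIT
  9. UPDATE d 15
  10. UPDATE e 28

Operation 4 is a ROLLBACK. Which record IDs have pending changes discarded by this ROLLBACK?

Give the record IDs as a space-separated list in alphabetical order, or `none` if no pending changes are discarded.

Initial committed: {a=6, d=7, e=19}
Op 1: UPDATE d=10 (auto-commit; committed d=10)
Op 2: BEGIN: in_txn=True, pending={}
Op 3: UPDATE e=26 (pending; pending now {e=26})
Op 4: ROLLBACK: discarded pending ['e']; in_txn=False
Op 5: UPDATE a=28 (auto-commit; committed a=28)
Op 6: BEGIN: in_txn=True, pending={}
Op 7: UPDATE d=15 (pending; pending now {d=15})
Op 8: COMMIT: merged ['d'] into committed; committed now {a=28, d=15, e=19}
Op 9: UPDATE d=15 (auto-commit; committed d=15)
Op 10: UPDATE e=28 (auto-commit; committed e=28)
ROLLBACK at op 4 discards: ['e']

Answer: e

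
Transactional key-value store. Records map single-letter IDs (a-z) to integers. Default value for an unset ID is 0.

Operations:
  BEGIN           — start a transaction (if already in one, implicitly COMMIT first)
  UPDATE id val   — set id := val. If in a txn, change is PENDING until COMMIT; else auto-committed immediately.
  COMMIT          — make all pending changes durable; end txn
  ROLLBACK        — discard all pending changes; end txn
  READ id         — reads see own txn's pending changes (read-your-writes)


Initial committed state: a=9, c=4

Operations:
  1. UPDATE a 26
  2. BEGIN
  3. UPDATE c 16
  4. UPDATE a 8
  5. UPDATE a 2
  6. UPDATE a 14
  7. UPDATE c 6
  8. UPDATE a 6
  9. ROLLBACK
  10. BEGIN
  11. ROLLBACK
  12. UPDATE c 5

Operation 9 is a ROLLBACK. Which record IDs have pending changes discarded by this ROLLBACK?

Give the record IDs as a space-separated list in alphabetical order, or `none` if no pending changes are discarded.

Initial committed: {a=9, c=4}
Op 1: UPDATE a=26 (auto-commit; committed a=26)
Op 2: BEGIN: in_txn=True, pending={}
Op 3: UPDATE c=16 (pending; pending now {c=16})
Op 4: UPDATE a=8 (pending; pending now {a=8, c=16})
Op 5: UPDATE a=2 (pending; pending now {a=2, c=16})
Op 6: UPDATE a=14 (pending; pending now {a=14, c=16})
Op 7: UPDATE c=6 (pending; pending now {a=14, c=6})
Op 8: UPDATE a=6 (pending; pending now {a=6, c=6})
Op 9: ROLLBACK: discarded pending ['a', 'c']; in_txn=False
Op 10: BEGIN: in_txn=True, pending={}
Op 11: ROLLBACK: discarded pending []; in_txn=False
Op 12: UPDATE c=5 (auto-commit; committed c=5)
ROLLBACK at op 9 discards: ['a', 'c']

Answer: a c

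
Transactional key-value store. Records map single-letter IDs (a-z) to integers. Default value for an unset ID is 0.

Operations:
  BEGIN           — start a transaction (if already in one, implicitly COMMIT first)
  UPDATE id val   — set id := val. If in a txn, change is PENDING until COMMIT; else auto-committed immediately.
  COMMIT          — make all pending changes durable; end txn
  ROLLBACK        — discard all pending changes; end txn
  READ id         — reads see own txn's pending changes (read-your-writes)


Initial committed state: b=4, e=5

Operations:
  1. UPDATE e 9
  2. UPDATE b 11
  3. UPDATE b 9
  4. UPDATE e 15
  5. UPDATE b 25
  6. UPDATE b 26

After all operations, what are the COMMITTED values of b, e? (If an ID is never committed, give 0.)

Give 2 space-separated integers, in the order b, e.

Answer: 26 15

Derivation:
Initial committed: {b=4, e=5}
Op 1: UPDATE e=9 (auto-commit; committed e=9)
Op 2: UPDATE b=11 (auto-commit; committed b=11)
Op 3: UPDATE b=9 (auto-commit; committed b=9)
Op 4: UPDATE e=15 (auto-commit; committed e=15)
Op 5: UPDATE b=25 (auto-commit; committed b=25)
Op 6: UPDATE b=26 (auto-commit; committed b=26)
Final committed: {b=26, e=15}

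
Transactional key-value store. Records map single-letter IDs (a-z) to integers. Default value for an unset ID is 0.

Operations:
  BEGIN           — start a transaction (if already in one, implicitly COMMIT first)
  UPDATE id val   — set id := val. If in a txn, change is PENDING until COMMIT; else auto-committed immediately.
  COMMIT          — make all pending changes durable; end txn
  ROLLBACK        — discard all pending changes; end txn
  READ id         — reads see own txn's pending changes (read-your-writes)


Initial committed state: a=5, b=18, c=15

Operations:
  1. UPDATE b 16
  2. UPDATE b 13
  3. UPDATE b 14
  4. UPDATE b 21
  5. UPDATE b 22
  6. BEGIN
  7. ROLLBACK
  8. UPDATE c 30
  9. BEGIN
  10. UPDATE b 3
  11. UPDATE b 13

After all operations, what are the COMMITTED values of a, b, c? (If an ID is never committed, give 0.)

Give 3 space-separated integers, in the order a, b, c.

Answer: 5 22 30

Derivation:
Initial committed: {a=5, b=18, c=15}
Op 1: UPDATE b=16 (auto-commit; committed b=16)
Op 2: UPDATE b=13 (auto-commit; committed b=13)
Op 3: UPDATE b=14 (auto-commit; committed b=14)
Op 4: UPDATE b=21 (auto-commit; committed b=21)
Op 5: UPDATE b=22 (auto-commit; committed b=22)
Op 6: BEGIN: in_txn=True, pending={}
Op 7: ROLLBACK: discarded pending []; in_txn=False
Op 8: UPDATE c=30 (auto-commit; committed c=30)
Op 9: BEGIN: in_txn=True, pending={}
Op 10: UPDATE b=3 (pending; pending now {b=3})
Op 11: UPDATE b=13 (pending; pending now {b=13})
Final committed: {a=5, b=22, c=30}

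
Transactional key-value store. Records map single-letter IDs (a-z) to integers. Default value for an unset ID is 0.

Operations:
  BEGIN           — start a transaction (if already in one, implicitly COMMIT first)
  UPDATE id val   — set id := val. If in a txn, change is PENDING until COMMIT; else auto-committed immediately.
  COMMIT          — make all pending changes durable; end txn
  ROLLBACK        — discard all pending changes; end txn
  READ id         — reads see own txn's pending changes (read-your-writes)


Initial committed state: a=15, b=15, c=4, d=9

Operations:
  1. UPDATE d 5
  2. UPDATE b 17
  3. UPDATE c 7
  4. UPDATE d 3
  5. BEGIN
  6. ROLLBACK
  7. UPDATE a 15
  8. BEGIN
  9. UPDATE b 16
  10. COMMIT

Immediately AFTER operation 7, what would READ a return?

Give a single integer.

Answer: 15

Derivation:
Initial committed: {a=15, b=15, c=4, d=9}
Op 1: UPDATE d=5 (auto-commit; committed d=5)
Op 2: UPDATE b=17 (auto-commit; committed b=17)
Op 3: UPDATE c=7 (auto-commit; committed c=7)
Op 4: UPDATE d=3 (auto-commit; committed d=3)
Op 5: BEGIN: in_txn=True, pending={}
Op 6: ROLLBACK: discarded pending []; in_txn=False
Op 7: UPDATE a=15 (auto-commit; committed a=15)
After op 7: visible(a) = 15 (pending={}, committed={a=15, b=17, c=7, d=3})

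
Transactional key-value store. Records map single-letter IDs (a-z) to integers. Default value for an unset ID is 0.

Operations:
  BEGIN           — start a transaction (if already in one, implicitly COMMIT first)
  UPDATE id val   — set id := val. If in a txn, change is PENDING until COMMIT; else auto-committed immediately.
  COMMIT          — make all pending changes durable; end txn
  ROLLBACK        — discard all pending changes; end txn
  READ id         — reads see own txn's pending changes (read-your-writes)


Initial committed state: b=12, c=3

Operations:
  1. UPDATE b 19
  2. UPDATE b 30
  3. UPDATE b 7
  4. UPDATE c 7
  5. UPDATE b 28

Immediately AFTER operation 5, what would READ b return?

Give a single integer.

Initial committed: {b=12, c=3}
Op 1: UPDATE b=19 (auto-commit; committed b=19)
Op 2: UPDATE b=30 (auto-commit; committed b=30)
Op 3: UPDATE b=7 (auto-commit; committed b=7)
Op 4: UPDATE c=7 (auto-commit; committed c=7)
Op 5: UPDATE b=28 (auto-commit; committed b=28)
After op 5: visible(b) = 28 (pending={}, committed={b=28, c=7})

Answer: 28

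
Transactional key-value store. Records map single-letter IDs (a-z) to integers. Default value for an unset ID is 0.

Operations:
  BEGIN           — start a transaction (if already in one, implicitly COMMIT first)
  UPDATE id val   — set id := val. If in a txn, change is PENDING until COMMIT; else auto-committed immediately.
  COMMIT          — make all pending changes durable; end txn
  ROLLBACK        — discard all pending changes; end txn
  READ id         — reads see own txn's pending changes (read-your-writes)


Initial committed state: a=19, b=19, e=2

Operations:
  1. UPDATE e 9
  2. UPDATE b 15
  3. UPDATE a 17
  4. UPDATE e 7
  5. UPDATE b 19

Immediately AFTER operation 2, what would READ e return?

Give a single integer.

Initial committed: {a=19, b=19, e=2}
Op 1: UPDATE e=9 (auto-commit; committed e=9)
Op 2: UPDATE b=15 (auto-commit; committed b=15)
After op 2: visible(e) = 9 (pending={}, committed={a=19, b=15, e=9})

Answer: 9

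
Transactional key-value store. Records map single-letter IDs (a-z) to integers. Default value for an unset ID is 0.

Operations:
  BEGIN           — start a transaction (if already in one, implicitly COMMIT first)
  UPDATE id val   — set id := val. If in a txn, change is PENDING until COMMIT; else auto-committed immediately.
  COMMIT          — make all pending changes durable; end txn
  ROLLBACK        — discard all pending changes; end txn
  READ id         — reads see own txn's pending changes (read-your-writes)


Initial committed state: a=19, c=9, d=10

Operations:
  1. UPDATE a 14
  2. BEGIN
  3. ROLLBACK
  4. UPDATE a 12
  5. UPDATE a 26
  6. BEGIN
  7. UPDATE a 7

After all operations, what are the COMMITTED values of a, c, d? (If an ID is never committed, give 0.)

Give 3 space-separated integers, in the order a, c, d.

Initial committed: {a=19, c=9, d=10}
Op 1: UPDATE a=14 (auto-commit; committed a=14)
Op 2: BEGIN: in_txn=True, pending={}
Op 3: ROLLBACK: discarded pending []; in_txn=False
Op 4: UPDATE a=12 (auto-commit; committed a=12)
Op 5: UPDATE a=26 (auto-commit; committed a=26)
Op 6: BEGIN: in_txn=True, pending={}
Op 7: UPDATE a=7 (pending; pending now {a=7})
Final committed: {a=26, c=9, d=10}

Answer: 26 9 10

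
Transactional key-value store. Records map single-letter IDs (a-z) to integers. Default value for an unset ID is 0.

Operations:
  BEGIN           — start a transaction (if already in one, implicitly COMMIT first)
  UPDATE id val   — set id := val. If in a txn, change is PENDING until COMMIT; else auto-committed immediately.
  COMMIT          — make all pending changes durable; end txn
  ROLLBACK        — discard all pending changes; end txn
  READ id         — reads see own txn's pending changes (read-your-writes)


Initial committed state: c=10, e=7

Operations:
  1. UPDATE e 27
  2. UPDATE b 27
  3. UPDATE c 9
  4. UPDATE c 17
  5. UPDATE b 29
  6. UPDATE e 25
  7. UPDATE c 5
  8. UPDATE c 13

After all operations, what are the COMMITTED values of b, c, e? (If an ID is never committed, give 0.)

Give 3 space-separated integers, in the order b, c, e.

Initial committed: {c=10, e=7}
Op 1: UPDATE e=27 (auto-commit; committed e=27)
Op 2: UPDATE b=27 (auto-commit; committed b=27)
Op 3: UPDATE c=9 (auto-commit; committed c=9)
Op 4: UPDATE c=17 (auto-commit; committed c=17)
Op 5: UPDATE b=29 (auto-commit; committed b=29)
Op 6: UPDATE e=25 (auto-commit; committed e=25)
Op 7: UPDATE c=5 (auto-commit; committed c=5)
Op 8: UPDATE c=13 (auto-commit; committed c=13)
Final committed: {b=29, c=13, e=25}

Answer: 29 13 25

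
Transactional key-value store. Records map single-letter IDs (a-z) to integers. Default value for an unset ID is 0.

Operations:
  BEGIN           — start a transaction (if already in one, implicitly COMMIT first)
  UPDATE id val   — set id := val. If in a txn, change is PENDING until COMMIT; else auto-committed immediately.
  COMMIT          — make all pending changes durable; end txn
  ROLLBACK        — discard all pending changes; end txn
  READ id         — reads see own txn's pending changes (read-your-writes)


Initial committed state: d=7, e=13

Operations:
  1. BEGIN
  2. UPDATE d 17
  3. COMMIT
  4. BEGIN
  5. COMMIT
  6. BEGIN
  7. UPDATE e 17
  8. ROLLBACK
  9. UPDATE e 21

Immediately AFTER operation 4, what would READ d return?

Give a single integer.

Initial committed: {d=7, e=13}
Op 1: BEGIN: in_txn=True, pending={}
Op 2: UPDATE d=17 (pending; pending now {d=17})
Op 3: COMMIT: merged ['d'] into committed; committed now {d=17, e=13}
Op 4: BEGIN: in_txn=True, pending={}
After op 4: visible(d) = 17 (pending={}, committed={d=17, e=13})

Answer: 17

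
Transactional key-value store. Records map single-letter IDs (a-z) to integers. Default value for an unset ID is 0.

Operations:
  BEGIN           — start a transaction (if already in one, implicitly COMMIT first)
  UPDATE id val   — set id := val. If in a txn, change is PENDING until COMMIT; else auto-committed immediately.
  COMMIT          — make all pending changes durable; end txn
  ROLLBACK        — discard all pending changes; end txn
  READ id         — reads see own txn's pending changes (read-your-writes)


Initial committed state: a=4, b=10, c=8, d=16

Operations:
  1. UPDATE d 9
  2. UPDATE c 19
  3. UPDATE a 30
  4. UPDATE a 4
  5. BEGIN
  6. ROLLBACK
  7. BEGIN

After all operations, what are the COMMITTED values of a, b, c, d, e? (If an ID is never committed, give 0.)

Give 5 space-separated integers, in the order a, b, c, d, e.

Answer: 4 10 19 9 0

Derivation:
Initial committed: {a=4, b=10, c=8, d=16}
Op 1: UPDATE d=9 (auto-commit; committed d=9)
Op 2: UPDATE c=19 (auto-commit; committed c=19)
Op 3: UPDATE a=30 (auto-commit; committed a=30)
Op 4: UPDATE a=4 (auto-commit; committed a=4)
Op 5: BEGIN: in_txn=True, pending={}
Op 6: ROLLBACK: discarded pending []; in_txn=False
Op 7: BEGIN: in_txn=True, pending={}
Final committed: {a=4, b=10, c=19, d=9}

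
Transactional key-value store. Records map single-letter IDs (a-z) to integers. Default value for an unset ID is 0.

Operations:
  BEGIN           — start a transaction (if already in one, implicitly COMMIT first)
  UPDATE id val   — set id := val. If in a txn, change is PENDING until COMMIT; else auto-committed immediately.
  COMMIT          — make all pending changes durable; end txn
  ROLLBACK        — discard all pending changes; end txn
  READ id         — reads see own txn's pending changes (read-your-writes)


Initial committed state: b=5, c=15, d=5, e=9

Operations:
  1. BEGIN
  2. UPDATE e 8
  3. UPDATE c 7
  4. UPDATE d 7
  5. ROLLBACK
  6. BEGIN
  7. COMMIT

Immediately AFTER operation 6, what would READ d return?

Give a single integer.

Answer: 5

Derivation:
Initial committed: {b=5, c=15, d=5, e=9}
Op 1: BEGIN: in_txn=True, pending={}
Op 2: UPDATE e=8 (pending; pending now {e=8})
Op 3: UPDATE c=7 (pending; pending now {c=7, e=8})
Op 4: UPDATE d=7 (pending; pending now {c=7, d=7, e=8})
Op 5: ROLLBACK: discarded pending ['c', 'd', 'e']; in_txn=False
Op 6: BEGIN: in_txn=True, pending={}
After op 6: visible(d) = 5 (pending={}, committed={b=5, c=15, d=5, e=9})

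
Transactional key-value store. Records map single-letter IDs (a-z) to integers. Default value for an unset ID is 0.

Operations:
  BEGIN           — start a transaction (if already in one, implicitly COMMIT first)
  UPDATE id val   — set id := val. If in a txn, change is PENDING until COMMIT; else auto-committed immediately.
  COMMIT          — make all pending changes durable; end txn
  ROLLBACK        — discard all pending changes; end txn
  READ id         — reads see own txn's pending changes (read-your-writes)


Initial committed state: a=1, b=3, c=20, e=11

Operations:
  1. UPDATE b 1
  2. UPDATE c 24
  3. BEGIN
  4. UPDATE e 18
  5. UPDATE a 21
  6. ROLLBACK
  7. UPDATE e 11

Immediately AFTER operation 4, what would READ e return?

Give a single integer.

Answer: 18

Derivation:
Initial committed: {a=1, b=3, c=20, e=11}
Op 1: UPDATE b=1 (auto-commit; committed b=1)
Op 2: UPDATE c=24 (auto-commit; committed c=24)
Op 3: BEGIN: in_txn=True, pending={}
Op 4: UPDATE e=18 (pending; pending now {e=18})
After op 4: visible(e) = 18 (pending={e=18}, committed={a=1, b=1, c=24, e=11})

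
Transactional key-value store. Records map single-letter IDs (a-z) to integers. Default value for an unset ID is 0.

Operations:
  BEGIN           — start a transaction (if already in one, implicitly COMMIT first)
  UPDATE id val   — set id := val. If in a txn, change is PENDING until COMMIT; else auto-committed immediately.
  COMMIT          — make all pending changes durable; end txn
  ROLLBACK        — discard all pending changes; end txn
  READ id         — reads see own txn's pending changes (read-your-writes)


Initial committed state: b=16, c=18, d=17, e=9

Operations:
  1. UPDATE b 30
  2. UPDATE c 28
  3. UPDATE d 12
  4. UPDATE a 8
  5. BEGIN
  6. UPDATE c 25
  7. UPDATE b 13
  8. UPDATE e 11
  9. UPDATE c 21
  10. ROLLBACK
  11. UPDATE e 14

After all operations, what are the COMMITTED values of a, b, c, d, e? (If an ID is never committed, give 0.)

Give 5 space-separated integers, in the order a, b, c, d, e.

Answer: 8 30 28 12 14

Derivation:
Initial committed: {b=16, c=18, d=17, e=9}
Op 1: UPDATE b=30 (auto-commit; committed b=30)
Op 2: UPDATE c=28 (auto-commit; committed c=28)
Op 3: UPDATE d=12 (auto-commit; committed d=12)
Op 4: UPDATE a=8 (auto-commit; committed a=8)
Op 5: BEGIN: in_txn=True, pending={}
Op 6: UPDATE c=25 (pending; pending now {c=25})
Op 7: UPDATE b=13 (pending; pending now {b=13, c=25})
Op 8: UPDATE e=11 (pending; pending now {b=13, c=25, e=11})
Op 9: UPDATE c=21 (pending; pending now {b=13, c=21, e=11})
Op 10: ROLLBACK: discarded pending ['b', 'c', 'e']; in_txn=False
Op 11: UPDATE e=14 (auto-commit; committed e=14)
Final committed: {a=8, b=30, c=28, d=12, e=14}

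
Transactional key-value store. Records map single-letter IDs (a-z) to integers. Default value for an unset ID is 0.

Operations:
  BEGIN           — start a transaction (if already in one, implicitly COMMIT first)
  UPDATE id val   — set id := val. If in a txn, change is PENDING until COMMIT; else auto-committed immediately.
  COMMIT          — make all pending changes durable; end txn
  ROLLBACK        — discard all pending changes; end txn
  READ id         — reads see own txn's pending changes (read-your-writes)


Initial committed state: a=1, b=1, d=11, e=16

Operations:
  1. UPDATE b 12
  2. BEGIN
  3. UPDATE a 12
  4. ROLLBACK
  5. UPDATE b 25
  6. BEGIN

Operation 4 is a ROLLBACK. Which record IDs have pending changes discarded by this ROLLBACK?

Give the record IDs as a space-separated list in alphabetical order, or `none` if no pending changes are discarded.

Answer: a

Derivation:
Initial committed: {a=1, b=1, d=11, e=16}
Op 1: UPDATE b=12 (auto-commit; committed b=12)
Op 2: BEGIN: in_txn=True, pending={}
Op 3: UPDATE a=12 (pending; pending now {a=12})
Op 4: ROLLBACK: discarded pending ['a']; in_txn=False
Op 5: UPDATE b=25 (auto-commit; committed b=25)
Op 6: BEGIN: in_txn=True, pending={}
ROLLBACK at op 4 discards: ['a']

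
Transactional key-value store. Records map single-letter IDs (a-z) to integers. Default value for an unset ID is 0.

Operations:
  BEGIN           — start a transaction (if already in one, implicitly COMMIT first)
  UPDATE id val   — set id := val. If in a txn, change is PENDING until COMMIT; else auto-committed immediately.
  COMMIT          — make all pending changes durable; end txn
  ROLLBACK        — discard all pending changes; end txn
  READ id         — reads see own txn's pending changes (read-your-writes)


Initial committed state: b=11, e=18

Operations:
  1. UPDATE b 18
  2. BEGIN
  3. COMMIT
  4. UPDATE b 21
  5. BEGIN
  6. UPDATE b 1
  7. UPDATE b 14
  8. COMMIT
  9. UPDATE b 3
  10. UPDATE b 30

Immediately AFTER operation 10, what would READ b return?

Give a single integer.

Initial committed: {b=11, e=18}
Op 1: UPDATE b=18 (auto-commit; committed b=18)
Op 2: BEGIN: in_txn=True, pending={}
Op 3: COMMIT: merged [] into committed; committed now {b=18, e=18}
Op 4: UPDATE b=21 (auto-commit; committed b=21)
Op 5: BEGIN: in_txn=True, pending={}
Op 6: UPDATE b=1 (pending; pending now {b=1})
Op 7: UPDATE b=14 (pending; pending now {b=14})
Op 8: COMMIT: merged ['b'] into committed; committed now {b=14, e=18}
Op 9: UPDATE b=3 (auto-commit; committed b=3)
Op 10: UPDATE b=30 (auto-commit; committed b=30)
After op 10: visible(b) = 30 (pending={}, committed={b=30, e=18})

Answer: 30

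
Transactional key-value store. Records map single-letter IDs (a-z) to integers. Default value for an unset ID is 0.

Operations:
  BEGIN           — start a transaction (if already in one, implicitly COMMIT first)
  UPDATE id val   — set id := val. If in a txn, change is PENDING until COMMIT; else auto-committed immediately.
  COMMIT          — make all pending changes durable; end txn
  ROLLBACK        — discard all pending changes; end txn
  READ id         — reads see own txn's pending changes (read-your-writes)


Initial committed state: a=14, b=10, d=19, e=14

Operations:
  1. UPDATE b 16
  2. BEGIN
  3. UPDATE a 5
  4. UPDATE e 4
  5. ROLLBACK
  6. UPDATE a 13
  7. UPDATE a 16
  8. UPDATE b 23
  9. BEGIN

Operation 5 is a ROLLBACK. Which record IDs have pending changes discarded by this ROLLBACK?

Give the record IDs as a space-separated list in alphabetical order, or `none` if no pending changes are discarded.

Initial committed: {a=14, b=10, d=19, e=14}
Op 1: UPDATE b=16 (auto-commit; committed b=16)
Op 2: BEGIN: in_txn=True, pending={}
Op 3: UPDATE a=5 (pending; pending now {a=5})
Op 4: UPDATE e=4 (pending; pending now {a=5, e=4})
Op 5: ROLLBACK: discarded pending ['a', 'e']; in_txn=False
Op 6: UPDATE a=13 (auto-commit; committed a=13)
Op 7: UPDATE a=16 (auto-commit; committed a=16)
Op 8: UPDATE b=23 (auto-commit; committed b=23)
Op 9: BEGIN: in_txn=True, pending={}
ROLLBACK at op 5 discards: ['a', 'e']

Answer: a e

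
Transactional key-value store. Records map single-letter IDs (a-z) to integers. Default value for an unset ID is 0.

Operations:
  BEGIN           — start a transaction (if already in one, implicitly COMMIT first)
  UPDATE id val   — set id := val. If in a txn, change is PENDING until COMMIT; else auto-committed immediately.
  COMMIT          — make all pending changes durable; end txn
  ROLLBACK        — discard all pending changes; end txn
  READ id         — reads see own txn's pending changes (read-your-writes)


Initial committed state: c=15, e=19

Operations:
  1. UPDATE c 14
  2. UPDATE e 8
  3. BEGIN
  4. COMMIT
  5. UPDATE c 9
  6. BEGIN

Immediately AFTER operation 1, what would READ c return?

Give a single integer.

Answer: 14

Derivation:
Initial committed: {c=15, e=19}
Op 1: UPDATE c=14 (auto-commit; committed c=14)
After op 1: visible(c) = 14 (pending={}, committed={c=14, e=19})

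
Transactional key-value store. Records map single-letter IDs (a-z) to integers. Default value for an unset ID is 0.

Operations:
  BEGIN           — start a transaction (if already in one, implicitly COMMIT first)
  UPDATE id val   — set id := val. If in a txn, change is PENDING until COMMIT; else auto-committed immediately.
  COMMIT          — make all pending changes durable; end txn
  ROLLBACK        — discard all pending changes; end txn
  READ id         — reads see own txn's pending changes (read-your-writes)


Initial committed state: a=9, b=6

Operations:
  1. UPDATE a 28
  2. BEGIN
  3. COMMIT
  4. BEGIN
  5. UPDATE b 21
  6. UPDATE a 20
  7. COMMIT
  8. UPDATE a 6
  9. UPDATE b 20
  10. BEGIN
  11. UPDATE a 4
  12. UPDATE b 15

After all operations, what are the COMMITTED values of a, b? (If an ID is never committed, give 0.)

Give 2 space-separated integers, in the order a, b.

Answer: 6 20

Derivation:
Initial committed: {a=9, b=6}
Op 1: UPDATE a=28 (auto-commit; committed a=28)
Op 2: BEGIN: in_txn=True, pending={}
Op 3: COMMIT: merged [] into committed; committed now {a=28, b=6}
Op 4: BEGIN: in_txn=True, pending={}
Op 5: UPDATE b=21 (pending; pending now {b=21})
Op 6: UPDATE a=20 (pending; pending now {a=20, b=21})
Op 7: COMMIT: merged ['a', 'b'] into committed; committed now {a=20, b=21}
Op 8: UPDATE a=6 (auto-commit; committed a=6)
Op 9: UPDATE b=20 (auto-commit; committed b=20)
Op 10: BEGIN: in_txn=True, pending={}
Op 11: UPDATE a=4 (pending; pending now {a=4})
Op 12: UPDATE b=15 (pending; pending now {a=4, b=15})
Final committed: {a=6, b=20}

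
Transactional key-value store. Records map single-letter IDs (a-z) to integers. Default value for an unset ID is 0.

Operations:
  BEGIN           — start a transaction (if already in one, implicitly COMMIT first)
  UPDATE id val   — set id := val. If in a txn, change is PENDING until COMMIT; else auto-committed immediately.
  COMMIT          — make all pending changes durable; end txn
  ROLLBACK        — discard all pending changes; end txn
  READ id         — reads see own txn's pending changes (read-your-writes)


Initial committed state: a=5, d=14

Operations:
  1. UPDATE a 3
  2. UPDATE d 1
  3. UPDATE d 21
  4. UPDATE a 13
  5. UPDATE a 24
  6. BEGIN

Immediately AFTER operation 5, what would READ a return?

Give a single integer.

Answer: 24

Derivation:
Initial committed: {a=5, d=14}
Op 1: UPDATE a=3 (auto-commit; committed a=3)
Op 2: UPDATE d=1 (auto-commit; committed d=1)
Op 3: UPDATE d=21 (auto-commit; committed d=21)
Op 4: UPDATE a=13 (auto-commit; committed a=13)
Op 5: UPDATE a=24 (auto-commit; committed a=24)
After op 5: visible(a) = 24 (pending={}, committed={a=24, d=21})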